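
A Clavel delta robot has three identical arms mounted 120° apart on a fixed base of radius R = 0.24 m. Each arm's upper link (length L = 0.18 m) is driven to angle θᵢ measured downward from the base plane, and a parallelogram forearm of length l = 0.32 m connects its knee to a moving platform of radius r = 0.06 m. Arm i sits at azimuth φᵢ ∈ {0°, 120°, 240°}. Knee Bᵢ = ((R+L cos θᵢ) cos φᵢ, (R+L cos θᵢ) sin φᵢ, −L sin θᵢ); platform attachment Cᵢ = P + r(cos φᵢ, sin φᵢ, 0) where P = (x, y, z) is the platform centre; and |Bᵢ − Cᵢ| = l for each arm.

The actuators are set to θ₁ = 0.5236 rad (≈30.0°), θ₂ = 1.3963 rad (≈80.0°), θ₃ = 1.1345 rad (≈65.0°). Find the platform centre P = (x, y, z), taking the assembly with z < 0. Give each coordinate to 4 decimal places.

(0.0949, -0.0356, -0.2975)

φ1=0.0°: virtual centre (0.3359, 0.0000, -0.0900), radius l
φ2=120.0°: virtual centre (-0.1056, 0.1829, -0.1773), radius l
φ3=240.0°: virtual centre (-0.1280, -0.2218, -0.1631), radius l
subtract pairs → two planes through P
plane₁₂: -0.8830x+0.3659y+-0.1745z = -0.0449
det = 0.7311;  x = 0.0416+-0.1791z,  y = -0.0222+0.0448z
quadratic in z: (1.0341)z²+(0.2834)z+(-0.0072)=0, √Δ=0.3318 → z ∈ {-0.2975, 0.0234}; z = -0.2975 (taking z<0)
x = 0.0949, y = -0.0356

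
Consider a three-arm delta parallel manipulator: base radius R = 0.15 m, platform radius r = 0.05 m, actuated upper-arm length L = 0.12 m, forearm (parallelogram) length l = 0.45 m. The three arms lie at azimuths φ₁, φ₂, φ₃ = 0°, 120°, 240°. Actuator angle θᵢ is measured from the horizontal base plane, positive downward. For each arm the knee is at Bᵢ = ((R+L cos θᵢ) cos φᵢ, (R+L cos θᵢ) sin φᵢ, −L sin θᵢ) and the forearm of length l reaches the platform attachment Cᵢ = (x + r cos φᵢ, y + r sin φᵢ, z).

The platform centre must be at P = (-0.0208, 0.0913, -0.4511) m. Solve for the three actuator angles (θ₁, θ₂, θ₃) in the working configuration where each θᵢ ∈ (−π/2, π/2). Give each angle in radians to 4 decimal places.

arm 1 (φ=0.0°): x'=-0.0208, y'=0.0913
  A cos θ + B sin θ = C:  0.1208·cos θ + -0.4511·sin θ = -0.1597
  √(A²+B²)=0.4670;  θ1 = -1.3091+1.9197 ≈ 0.6106
φ2=120.0° → target in arm frame (0.0895, -0.0276)
  e−x'=0.0105;  (l²−L²−(e−x')²−y'²−z²)/2L = -0.0678
  θ2 = atan2(B,A) + arccos(C/0.4512) = 0.1741
arm 3 (φ=240.0°): x'=-0.0687, y'=-0.0637
  A cos θ + B sin θ = C:  0.1687·cos θ + -0.4511·sin θ = -0.1996
  θ3 = atan2(B,A) + arccos(C/0.4816) = 0.7850

θ₁ = 0.6106, θ₂ = 0.1741, θ₃ = 0.7850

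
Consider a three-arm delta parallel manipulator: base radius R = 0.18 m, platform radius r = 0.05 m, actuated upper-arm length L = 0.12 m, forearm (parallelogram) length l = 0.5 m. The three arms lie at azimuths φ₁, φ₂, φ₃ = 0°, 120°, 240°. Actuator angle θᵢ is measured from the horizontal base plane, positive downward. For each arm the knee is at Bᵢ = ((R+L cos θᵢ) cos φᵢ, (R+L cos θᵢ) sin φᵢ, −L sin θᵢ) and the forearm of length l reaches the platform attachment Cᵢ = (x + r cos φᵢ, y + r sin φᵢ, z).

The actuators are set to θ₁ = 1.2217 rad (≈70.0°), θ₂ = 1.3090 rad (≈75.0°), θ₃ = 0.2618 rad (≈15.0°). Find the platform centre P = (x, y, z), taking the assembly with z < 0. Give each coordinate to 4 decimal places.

arm 1 at φ=0.0°: ρ1 = 0.1710;  centre 1 = (0.1710, 0.0000, -0.1128)
φ2=120.0°: virtual centre (-0.0805, 0.1395, -0.1159), radius l
φ3=240.0°: virtual centre (-0.1230, -0.2130, -0.0311), radius l
eliminate P² terms by subtracting sphere 1 from 2 and 3
[-0.5031 0.2790 -0.0063]·P = -0.0026;  [-0.5880 -0.4259 0.1634]·P = 0.0195
det = 0.3783;  x = -0.0114+0.1134z,  y = -0.0299+0.2271z
sphere 1 gives Az²+Bz+C=0 with A=1.0644, B=0.1705, C=-0.2031;  B²−4AC=0.8938;  roots -0.5242, 0.3640;  negative root z = -0.5242
x = -0.0709, y = -0.1490

(-0.0709, -0.1490, -0.5242)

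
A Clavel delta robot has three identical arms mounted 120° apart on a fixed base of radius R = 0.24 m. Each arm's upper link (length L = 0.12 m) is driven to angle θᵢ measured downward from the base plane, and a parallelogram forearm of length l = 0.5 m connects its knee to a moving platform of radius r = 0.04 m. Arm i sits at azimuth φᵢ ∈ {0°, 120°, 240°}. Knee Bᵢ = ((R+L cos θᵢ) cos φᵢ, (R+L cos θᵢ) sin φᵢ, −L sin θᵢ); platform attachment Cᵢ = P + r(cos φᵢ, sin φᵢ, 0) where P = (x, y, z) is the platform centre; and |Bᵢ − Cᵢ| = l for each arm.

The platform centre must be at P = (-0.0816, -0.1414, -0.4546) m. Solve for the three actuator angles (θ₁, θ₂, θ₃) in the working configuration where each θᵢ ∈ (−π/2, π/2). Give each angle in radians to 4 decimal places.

θ₁ = 1.1348, θ₂ = 1.1350, θ₃ = -0.1741

arm 1 (φ=0.0°): x'=-0.0816, y'=-0.1414
  e−x'=0.2816;  (l²−L²−(e−x')²−y'²−z²)/2L = -0.2931
  γ=atan2(-0.4546,0.2816)=-1.0162;  ψ=arccos(-0.5482)=2.1510;  θ1=γ+ψ≈1.1348
φ2=120.0° → target in arm frame (-0.0817, 0.1414)
  e−x'=0.2817;  (l²−L²−(e−x')²−y'²−z²)/2L = -0.2932
  √(A²+B²)=0.5348;  θ2 = -1.0161+2.1512 ≈ 1.1350
rotate P by −φ3: (0.1633, 0.0000, -0.4546)
  A cos θ + B sin θ = C:  0.0367·cos θ + -0.4546·sin θ = 0.1150
  γ=atan2(-0.4546,0.0367)=-1.4901;  ψ=arccos(0.2520)=1.3160;  θ3=γ+ψ≈-0.1741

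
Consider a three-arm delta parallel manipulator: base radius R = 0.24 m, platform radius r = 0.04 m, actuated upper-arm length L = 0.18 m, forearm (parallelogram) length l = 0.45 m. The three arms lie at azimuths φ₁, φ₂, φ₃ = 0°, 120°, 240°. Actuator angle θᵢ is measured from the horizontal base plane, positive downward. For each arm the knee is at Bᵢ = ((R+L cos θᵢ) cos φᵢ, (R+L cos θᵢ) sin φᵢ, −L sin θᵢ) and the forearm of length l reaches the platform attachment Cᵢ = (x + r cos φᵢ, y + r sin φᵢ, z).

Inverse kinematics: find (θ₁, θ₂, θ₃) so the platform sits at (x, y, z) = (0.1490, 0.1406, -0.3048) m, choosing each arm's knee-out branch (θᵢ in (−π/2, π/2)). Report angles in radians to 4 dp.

rotate P by −φ1: (0.1490, 0.1406, -0.3048)
  e−x'=0.0510;  (l²−L²−(e−x')²−y'²−z²)/2L = 0.1523
  θ1 = atan2(B,A) + arccos(C/0.3090) = -0.3495
rotate P by −φ2: (0.0473, -0.1993, -0.3048)
  A cos θ + B sin θ = C:  0.1527·cos θ + -0.3048·sin θ = 0.0393
  √(A²+B²)=0.3409;  θ2 = -1.1063+1.4554 ≈ 0.3491
arm 3 (φ=240.0°): x'=-0.1963, y'=0.0587
  e−x'=0.3963;  (l²−L²−(e−x')²−y'²−z²)/2L = -0.2313
  √(A²+B²)=0.4999;  θ3 = -0.6557+2.0519 ≈ 1.3962

θ₁ = -0.3495, θ₂ = 0.3491, θ₃ = 1.3962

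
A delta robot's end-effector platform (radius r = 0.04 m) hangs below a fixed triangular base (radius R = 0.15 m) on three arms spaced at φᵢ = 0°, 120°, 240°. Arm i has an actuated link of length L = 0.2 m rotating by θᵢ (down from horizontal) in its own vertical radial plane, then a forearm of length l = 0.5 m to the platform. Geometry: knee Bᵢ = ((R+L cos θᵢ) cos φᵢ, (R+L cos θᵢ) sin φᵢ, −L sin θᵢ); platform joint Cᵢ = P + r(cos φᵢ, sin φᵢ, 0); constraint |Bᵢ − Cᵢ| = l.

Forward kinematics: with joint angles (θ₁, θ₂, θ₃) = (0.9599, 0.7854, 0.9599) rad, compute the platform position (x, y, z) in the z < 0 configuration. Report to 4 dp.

arm 1 at φ=0.0°: ρ1 = 0.2247;  S1 = (0.2247, 0.0000, -0.1638)
arm 2 at φ=120.0°: ρ2 = 0.2514;  S2 = (-0.1257, 0.2177, -0.1414)
arm 3 at φ=240.0°: ρ3 = 0.2247;  S3 = (-0.1124, -0.1946, -0.1638)
subtract pairs → two planes through P
linear system: -0.7009x+0.4355y = 0.0059−0.0448z; -0.6742x+-0.3892y = 0.0000−0.0000z
det = 0.5664;  x = -0.0040+0.0308z,  y = 0.0070+-0.0533z
quadratic in z: (1.0038)z²+(0.3128)z+(-0.1708)=0, √Δ=0.8852 → z ∈ {-0.5967, 0.2851}; z = -0.5967 (taking z<0)
x = -0.0224, y = 0.0388

(-0.0224, 0.0388, -0.5967)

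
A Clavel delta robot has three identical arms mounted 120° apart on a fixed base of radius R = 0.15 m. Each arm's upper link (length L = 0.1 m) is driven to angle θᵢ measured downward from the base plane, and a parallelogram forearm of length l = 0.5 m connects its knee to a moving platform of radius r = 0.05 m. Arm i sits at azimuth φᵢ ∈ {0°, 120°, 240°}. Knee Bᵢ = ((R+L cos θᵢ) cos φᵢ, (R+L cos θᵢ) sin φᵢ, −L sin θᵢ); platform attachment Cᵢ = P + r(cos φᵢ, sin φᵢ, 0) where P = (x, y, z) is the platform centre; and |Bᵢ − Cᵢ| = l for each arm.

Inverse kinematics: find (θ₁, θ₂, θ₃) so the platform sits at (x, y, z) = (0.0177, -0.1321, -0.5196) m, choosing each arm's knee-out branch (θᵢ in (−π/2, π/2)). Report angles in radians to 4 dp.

θ₁ = 0.6983, θ₂ = 1.2219, θ₃ = 0.3496

arm 1 (φ=0.0°): x'=0.0177, y'=-0.1321
  e−x'=0.0823;  (l²−L²−(e−x')²−y'²−z²)/2L = -0.2710
  θ1 = atan2(B,A) + arccos(C/0.5261) = 0.6983
rotate P by −φ2: (-0.1233, 0.0507, -0.5196)
  A cos θ + B sin θ = C:  0.2233·cos θ + -0.5196·sin θ = -0.4120
  θ2 = atan2(B,A) + arccos(C/0.5655) = 1.2219
φ3=240.0° → target in arm frame (0.1056, 0.0814)
  A cos θ + B sin θ = C:  -0.0056·cos θ + -0.5196·sin θ = -0.1832
  √(A²+B²)=0.5196;  θ3 = -1.5815+1.9311 ≈ 0.3496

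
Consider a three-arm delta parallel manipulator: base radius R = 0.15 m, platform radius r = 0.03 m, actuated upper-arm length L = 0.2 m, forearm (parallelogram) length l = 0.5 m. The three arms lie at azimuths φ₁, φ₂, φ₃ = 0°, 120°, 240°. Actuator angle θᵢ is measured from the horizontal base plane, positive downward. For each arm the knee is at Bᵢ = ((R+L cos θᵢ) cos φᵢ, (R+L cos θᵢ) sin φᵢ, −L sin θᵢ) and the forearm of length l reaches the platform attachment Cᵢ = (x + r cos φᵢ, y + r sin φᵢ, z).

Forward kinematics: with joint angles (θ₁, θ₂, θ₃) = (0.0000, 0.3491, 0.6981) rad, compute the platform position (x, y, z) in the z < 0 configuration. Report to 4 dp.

arm 1 at φ=0.0°: e+L cos θ1 = 0.3200;  S1 = (0.3200, 0.0000, 0.0000)
S2 = (0.3079·cos120.0°, 0.3079·sin120.0°, -0.0684) = (-0.1540, 0.2667, -0.0684)
φ3=240.0°: virtual centre (-0.1366, -0.2366, -0.1286), radius l
eliminate P² terms by subtracting sphere 1 from 2 and 3
[-0.9479 0.5334 -0.1368]·P = -0.0029;  [-0.9132 -0.4732 -0.2571]·P = -0.0112
Cramer: x(z) = 0.0079-0.2158z;  y(z) = 0.0086-0.1269z
sphere 1 gives Az²+Bz+C=0 with A=1.0627, B=0.1325, C=-0.1525;  B²−4AC=0.6658;  roots -0.4463, 0.3216;  negative root z = -0.4463
x = 0.1042, y = 0.0652

(0.1042, 0.0652, -0.4463)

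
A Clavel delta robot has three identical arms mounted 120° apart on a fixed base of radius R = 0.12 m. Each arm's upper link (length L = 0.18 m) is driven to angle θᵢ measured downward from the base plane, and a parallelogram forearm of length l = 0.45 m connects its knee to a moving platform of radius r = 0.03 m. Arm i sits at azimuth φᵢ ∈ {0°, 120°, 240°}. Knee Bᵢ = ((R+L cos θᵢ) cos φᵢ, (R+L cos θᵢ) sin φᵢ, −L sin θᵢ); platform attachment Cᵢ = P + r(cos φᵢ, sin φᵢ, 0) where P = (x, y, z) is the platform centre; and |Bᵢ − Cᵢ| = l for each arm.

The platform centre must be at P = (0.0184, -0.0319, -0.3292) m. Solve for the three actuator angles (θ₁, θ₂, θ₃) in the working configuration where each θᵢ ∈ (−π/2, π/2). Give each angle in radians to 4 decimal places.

θ₁ = -0.2619, θ₂ = 0.0001, θ₃ = -0.2620

rotate P by −φ1: (0.0184, -0.0319, -0.3292)
  A=0.0716, B=-0.3292, C=(l²−L²−A²−y'²−z²)/(2L)=0.1544
  √(A²+B²)=0.3369;  θ1 = -1.3566+1.0947 ≈ -0.2619
arm 2 (φ=120.0°): x'=-0.0368, y'=0.0000
  e−x'=0.1268;  (l²−L²−(e−x')²−y'²−z²)/2L = 0.1268
  θ2 = atan2(B,A) + arccos(C/0.3528) = 0.0001
φ3=240.0° → target in arm frame (0.0184, 0.0319)
  e−x'=0.0716;  (l²−L²−(e−x')²−y'²−z²)/2L = 0.1544
  √(A²+B²)=0.3369;  θ3 = -1.3567+1.0947 ≈ -0.2620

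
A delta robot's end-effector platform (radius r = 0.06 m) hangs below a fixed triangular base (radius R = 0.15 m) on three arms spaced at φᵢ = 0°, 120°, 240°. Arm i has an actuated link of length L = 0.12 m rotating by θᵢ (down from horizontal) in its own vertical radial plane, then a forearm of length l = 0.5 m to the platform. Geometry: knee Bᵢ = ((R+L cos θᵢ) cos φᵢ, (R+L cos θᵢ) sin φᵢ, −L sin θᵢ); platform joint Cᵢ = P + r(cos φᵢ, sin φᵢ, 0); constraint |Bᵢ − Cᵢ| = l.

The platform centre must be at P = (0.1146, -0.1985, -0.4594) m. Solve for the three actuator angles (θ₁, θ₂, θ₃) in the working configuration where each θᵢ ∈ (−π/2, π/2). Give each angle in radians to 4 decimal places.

θ₁ = 0.0869, θ₂ = 1.2211, θ₃ = 0.0869

arm 1 (φ=0.0°): x'=0.1146, y'=-0.1985
  A=-0.0246, B=-0.4594, C=(l²−L²−A²−y'²−z²)/(2L)=-0.0644
  γ=atan2(-0.4594,-0.0246)=-1.6243;  ψ=arccos(-0.1400)=1.7112;  θ1=γ+ψ≈0.0869
φ2=120.0° → target in arm frame (-0.2292, 0.0000)
  A cos θ + B sin θ = C:  0.3192·cos θ + -0.4594·sin θ = -0.3223
  √(A²+B²)=0.5594;  θ2 = -0.9635+2.1847 ≈ 1.2211
arm 3 (φ=240.0°): x'=0.1146, y'=0.1985
  e−x'=-0.0246;  (l²−L²−(e−x')²−y'²−z²)/2L = -0.0644
  θ3 = atan2(B,A) + arccos(C/0.4601) = 0.0869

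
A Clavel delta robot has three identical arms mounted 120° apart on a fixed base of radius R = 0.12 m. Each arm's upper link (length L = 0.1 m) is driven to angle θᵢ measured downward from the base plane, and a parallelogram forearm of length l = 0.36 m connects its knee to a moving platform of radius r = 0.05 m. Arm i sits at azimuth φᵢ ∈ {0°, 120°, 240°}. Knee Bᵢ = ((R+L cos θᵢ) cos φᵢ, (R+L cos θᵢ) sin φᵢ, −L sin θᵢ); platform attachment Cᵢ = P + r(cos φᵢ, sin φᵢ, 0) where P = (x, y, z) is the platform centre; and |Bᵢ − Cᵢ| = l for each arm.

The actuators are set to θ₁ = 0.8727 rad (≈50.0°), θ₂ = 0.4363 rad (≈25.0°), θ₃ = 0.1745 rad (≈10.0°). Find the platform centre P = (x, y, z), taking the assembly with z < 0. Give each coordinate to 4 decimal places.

(-0.0868, -0.0321, -0.3589)

S1 = (0.1343·cos0.0°, 0.1343·sin0.0°, -0.0766) = (0.1343, 0.0000, -0.0766)
S2 = (0.1606·cos120.0°, 0.1606·sin120.0°, -0.0423) = (-0.0803, 0.1391, -0.0423)
arm 3 at φ=240.0°: ρ3 = 0.1685;  S3 = (-0.0842, -0.1459, -0.0174)
eliminate P² terms by subtracting sphere 1 from 2 and 3
linear system: -0.4292x+0.2782y = 0.0037−0.0687z; -0.4370x+-0.2918y = 0.0048−0.1185z
Cramer: x(z) = -0.0098+0.2148z;  y(z) = -0.0018+0.0844z
into |P−S₁|² = l²: 1.0532z² + 0.0910z + -0.1030 = 0;  Δ = 0.4422;  z = -0.3589 or 0.2724 → z<0 root = -0.3589
x = -0.0868, y = -0.0321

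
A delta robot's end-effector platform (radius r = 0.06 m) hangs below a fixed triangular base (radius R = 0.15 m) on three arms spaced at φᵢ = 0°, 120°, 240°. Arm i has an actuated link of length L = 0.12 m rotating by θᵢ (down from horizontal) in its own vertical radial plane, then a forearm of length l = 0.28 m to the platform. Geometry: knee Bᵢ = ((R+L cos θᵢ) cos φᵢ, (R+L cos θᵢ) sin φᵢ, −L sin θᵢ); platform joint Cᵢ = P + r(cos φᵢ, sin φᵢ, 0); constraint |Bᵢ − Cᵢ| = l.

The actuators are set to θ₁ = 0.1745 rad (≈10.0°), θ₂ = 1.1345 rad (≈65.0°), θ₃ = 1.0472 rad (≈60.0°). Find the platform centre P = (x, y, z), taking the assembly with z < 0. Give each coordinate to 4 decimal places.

arm 1 at φ=0.0°: (R−r)+L cos θ1 = 0.2082;  O1 = (0.2082, 0.0000, -0.0208)
O2 = (0.1407·cos120.0°, 0.1407·sin120.0°, -0.1088) = (-0.0704, 0.1219, -0.1088)
φ3=240.0°: virtual centre (-0.0750, -0.1299, -0.1039), radius l
|O₂|²−|O₁|² = -0.0121;  |O₃|²−|O₁|² = -0.0105
plane₁₂: -0.5571x+0.2437y+-0.1758z = -0.0121
det = 0.2828;  x = 0.0202+-0.3048z,  y = -0.0037+0.0248z
quadratic in z: (1.0935)z²+(0.1561)z+(-0.0426)=0, √Δ=0.4591 → z ∈ {-0.2813, 0.1385}; z = -0.2813 (taking z<0)
x = 0.1059, y = -0.0107

(0.1059, -0.0107, -0.2813)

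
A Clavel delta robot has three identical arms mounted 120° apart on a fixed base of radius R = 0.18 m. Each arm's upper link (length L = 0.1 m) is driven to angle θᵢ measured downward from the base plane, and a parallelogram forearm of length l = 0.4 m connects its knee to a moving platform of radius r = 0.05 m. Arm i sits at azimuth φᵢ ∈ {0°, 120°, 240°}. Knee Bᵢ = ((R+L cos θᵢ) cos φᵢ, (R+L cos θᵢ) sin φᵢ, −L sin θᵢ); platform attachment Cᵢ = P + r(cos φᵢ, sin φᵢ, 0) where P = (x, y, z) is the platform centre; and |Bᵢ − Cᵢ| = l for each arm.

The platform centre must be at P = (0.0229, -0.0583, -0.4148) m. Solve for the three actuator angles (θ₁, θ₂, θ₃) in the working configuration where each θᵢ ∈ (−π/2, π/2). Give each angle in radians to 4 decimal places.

arm 1 (φ=0.0°): x'=0.0229, y'=-0.0583
  A=0.1071, B=-0.4148, C=(l²−L²−A²−y'²−z²)/(2L)=-0.1846
  θ1 = atan2(B,A) + arccos(C/0.4284) = 0.6983
φ2=120.0° → target in arm frame (-0.0619, 0.0093)
  A cos θ + B sin θ = C:  0.1919·cos θ + -0.4148·sin θ = -0.2949
  γ=atan2(-0.4148,0.1919)=-1.1374;  ψ=arccos(-0.6453)=2.2722;  θ2=γ+ψ≈1.1348
arm 3 (φ=240.0°): x'=0.0390, y'=0.0490
  A cos θ + B sin θ = C:  0.0910·cos θ + -0.4148·sin θ = -0.1637
  √(A²+B²)=0.4247;  θ3 = -1.3549+1.9664 ≈ 0.6115

θ₁ = 0.6983, θ₂ = 1.1348, θ₃ = 0.6115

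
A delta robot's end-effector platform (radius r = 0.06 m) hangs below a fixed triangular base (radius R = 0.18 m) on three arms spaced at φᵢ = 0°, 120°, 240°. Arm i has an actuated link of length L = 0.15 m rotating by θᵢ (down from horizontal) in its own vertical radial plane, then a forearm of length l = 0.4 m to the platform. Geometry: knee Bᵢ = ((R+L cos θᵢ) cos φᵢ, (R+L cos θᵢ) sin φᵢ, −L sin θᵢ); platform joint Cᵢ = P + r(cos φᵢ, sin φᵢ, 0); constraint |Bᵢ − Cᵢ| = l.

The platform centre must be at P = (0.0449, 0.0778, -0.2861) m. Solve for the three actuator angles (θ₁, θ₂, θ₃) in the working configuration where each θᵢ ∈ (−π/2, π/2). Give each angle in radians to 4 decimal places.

θ₁ = -0.2615, θ₂ = -0.2617, θ₃ = 0.5234

arm 1 (φ=0.0°): x'=0.0449, y'=0.0778
  e−x'=0.0751;  (l²−L²−(e−x')²−y'²−z²)/2L = 0.1465
  γ=atan2(-0.2861,0.0751)=-1.3141;  ψ=arccos(0.4953)=1.0526;  θ1=γ+ψ≈-0.2615
rotate P by −φ2: (0.0449, -0.0778, -0.2861)
  A=0.0751, B=-0.2861, C=(l²−L²−A²−y'²−z²)/(2L)=0.1465
  γ=atan2(-0.2861,0.0751)=-1.3142;  ψ=arccos(0.4954)=1.0525;  θ2=γ+ψ≈-0.2617
rotate P by −φ3: (-0.0898, 0.0000, -0.2861)
  A=0.2098, B=-0.2861, C=(l²−L²−A²−y'²−z²)/(2L)=0.0387
  θ3 = atan2(B,A) + arccos(C/0.3548) = 0.5234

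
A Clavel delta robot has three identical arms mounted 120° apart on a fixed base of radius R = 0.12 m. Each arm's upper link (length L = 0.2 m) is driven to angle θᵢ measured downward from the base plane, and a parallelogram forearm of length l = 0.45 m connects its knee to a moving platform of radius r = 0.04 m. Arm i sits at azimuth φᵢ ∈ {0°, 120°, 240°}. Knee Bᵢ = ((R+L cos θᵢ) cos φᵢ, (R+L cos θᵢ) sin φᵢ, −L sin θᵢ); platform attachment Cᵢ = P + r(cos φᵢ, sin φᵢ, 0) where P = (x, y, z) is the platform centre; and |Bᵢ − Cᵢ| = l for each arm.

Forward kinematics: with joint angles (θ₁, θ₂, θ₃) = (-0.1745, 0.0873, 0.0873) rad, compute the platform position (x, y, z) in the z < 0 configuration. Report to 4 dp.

(0.0434, 0.0000, -0.3499)

φ1=0.0°: virtual centre (0.2770, 0.0000, 0.0347), radius l
φ2=120.0°: virtual centre (-0.1396, 0.2418, -0.0174), radius l
O3 = (0.2792·cos240.0°, 0.2792·sin240.0°, -0.0174) = (-0.1396, -0.2418, -0.0174)
eliminate P² terms by subtracting sphere 1 from 2 and 3
linear system: -0.8332x+0.4837y = 0.0004−-0.1043z; -0.8332x+-0.4837y = 0.0004−-0.1043z
Cramer: x(z) = -0.0004-0.1252z;  y(z) = 0.0000+0.0000z
into |P−O₁|² = l²: 1.0157z² + 0.0000z + -0.1243 = 0;  Δ = 0.5052;  z = -0.3499 or 0.3499 → z<0 root = -0.3499
x = 0.0434, y = 0.0000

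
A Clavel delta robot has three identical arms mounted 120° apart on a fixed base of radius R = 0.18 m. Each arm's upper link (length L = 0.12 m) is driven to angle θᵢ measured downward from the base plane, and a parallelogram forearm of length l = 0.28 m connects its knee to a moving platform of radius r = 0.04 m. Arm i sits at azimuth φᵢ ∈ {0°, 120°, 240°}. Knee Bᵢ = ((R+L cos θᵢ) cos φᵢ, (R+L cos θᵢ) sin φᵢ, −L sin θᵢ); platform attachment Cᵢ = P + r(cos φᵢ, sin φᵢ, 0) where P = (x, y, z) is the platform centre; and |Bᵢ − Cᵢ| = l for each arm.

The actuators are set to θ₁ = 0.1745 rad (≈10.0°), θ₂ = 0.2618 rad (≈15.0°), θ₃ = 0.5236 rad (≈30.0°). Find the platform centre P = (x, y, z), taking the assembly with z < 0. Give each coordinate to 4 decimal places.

(0.0133, 0.0145, -0.1558)

O1 = (0.2582·cos0.0°, 0.2582·sin0.0°, -0.0208) = (0.2582, 0.0000, -0.0208)
φ2=120.0°: virtual centre (-0.1280, 0.2216, -0.0311), radius l
arm 3 at φ=240.0°: (R−r)+L cos θ3 = 0.2439;  O3 = (-0.1220, -0.2112, -0.0600)
subtract pairs → two planes through P
[-0.7723 0.4433 -0.0204]·P = -0.0006;  [-0.7603 -0.4225 -0.0783]·P = -0.0040
det = 0.6633;  x = 0.0031+-0.0654z,  y = 0.0039+-0.0678z
sphere 1 gives Az²+Bz+C=0 with A=1.0089, B=0.0745, C=-0.0129;  B²−4AC=0.0575;  roots -0.1558, 0.0819;  negative root z = -0.1558
x = 0.0133, y = 0.0145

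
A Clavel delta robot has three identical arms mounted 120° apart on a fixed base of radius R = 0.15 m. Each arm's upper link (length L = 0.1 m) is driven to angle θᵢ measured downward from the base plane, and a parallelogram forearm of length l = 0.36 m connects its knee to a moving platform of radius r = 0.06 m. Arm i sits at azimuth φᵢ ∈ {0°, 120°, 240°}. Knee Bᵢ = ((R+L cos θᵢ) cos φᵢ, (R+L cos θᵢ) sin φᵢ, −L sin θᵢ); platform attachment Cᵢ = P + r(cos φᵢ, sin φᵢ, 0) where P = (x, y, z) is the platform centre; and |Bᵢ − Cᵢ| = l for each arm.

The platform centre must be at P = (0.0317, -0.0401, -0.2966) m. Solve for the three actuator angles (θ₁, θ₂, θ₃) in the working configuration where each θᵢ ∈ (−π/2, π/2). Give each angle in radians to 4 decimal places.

φ1=0.0° → target in arm frame (0.0317, -0.0401)
  A=0.0583, B=-0.2966, C=(l²−L²−A²−y'²−z²)/(2L)=0.1331
  θ1 = atan2(B,A) + arccos(C/0.3023) = -0.2619
rotate P by −φ2: (-0.0506, -0.0074, -0.2966)
  e−x'=0.1406;  (l²−L²−(e−x')²−y'²−z²)/2L = 0.0591
  γ=atan2(-0.2966,0.1406)=-1.1282;  ψ=arccos(0.1799)=1.3899;  θ2=γ+ψ≈0.2617
rotate P by −φ3: (0.0189, 0.0475, -0.2966)
  e−x'=0.0711;  (l²−L²−(e−x')²−y'²−z²)/2L = 0.1216
  γ=atan2(-0.2966,0.0711)=-1.3354;  ψ=arccos(0.3986)=1.1608;  θ3=γ+ψ≈-0.1746

θ₁ = -0.2619, θ₂ = 0.2617, θ₃ = -0.1746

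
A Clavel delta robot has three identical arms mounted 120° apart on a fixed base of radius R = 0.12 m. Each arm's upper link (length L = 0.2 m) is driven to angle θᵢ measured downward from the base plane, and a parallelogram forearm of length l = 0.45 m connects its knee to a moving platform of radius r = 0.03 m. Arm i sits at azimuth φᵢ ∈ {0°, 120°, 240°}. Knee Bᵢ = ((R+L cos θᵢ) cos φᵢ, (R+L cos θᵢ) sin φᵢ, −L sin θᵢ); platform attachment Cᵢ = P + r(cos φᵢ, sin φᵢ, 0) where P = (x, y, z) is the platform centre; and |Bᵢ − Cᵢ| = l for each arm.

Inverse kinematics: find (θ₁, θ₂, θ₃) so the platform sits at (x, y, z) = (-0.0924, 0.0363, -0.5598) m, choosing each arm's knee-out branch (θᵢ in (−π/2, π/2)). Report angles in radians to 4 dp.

θ₁ = 1.2217, θ₂ = 0.7855, θ₃ = 0.9600

arm 1 (φ=0.0°): x'=-0.0924, y'=0.0363
  A cos θ + B sin θ = C:  0.1824·cos θ + -0.5598·sin θ = -0.4637
  γ=atan2(-0.5598,0.1824)=-1.2558;  ψ=arccos(-0.7875)=2.4776;  θ1=γ+ψ≈1.2217
rotate P by −φ2: (0.0776, 0.0619, -0.5598)
  A cos θ + B sin θ = C:  0.0124·cos θ + -0.5598·sin θ = -0.3871
  √(A²+B²)=0.5599;  θ2 = -1.5487+2.3342 ≈ 0.7855
arm 3 (φ=240.0°): x'=0.0148, y'=-0.0982
  A=0.0752, B=-0.5598, C=(l²−L²−A²−y'²−z²)/(2L)=-0.4154
  θ3 = atan2(B,A) + arccos(C/0.5648) = 0.9600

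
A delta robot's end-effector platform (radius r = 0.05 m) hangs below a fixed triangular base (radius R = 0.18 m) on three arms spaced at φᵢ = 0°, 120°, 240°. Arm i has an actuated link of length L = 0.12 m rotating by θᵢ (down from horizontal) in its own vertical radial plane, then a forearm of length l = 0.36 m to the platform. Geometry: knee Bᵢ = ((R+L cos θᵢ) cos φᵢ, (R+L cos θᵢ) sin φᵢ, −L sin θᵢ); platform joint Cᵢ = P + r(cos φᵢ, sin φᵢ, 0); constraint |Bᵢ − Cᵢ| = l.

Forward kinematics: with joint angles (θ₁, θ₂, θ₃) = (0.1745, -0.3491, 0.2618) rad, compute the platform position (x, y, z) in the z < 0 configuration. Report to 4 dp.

φ1=0.0°: virtual centre (0.2482, 0.0000, -0.0208), radius l
arm 2 at φ=120.0°: e+L cos θ2 = 0.2428;  O2 = (-0.1214, 0.2102, 0.0410)
O3 = (0.2459·cos240.0°, 0.2459·sin240.0°, -0.0311) = (-0.1230, -0.2130, -0.0311)
|O₂|²−|O₁|² = -0.0014;  |O₃|²−|O₁|² = -0.0006
[-0.7391 0.4205 0.1238]·P = -0.0014;  [-0.7423 -0.4259 -0.0204]·P = -0.0006
Cramer: x(z) = 0.0014+0.0704z;  y(z) = -0.0010-0.1706z
quadratic in z: (1.0341)z²+(0.0073)z+(-0.0682)=0, √Δ=0.5313 → z ∈ {-0.2604, 0.2534}; z = -0.2604 (taking z<0)
x = -0.0170, y = 0.0435

(-0.0170, 0.0435, -0.2604)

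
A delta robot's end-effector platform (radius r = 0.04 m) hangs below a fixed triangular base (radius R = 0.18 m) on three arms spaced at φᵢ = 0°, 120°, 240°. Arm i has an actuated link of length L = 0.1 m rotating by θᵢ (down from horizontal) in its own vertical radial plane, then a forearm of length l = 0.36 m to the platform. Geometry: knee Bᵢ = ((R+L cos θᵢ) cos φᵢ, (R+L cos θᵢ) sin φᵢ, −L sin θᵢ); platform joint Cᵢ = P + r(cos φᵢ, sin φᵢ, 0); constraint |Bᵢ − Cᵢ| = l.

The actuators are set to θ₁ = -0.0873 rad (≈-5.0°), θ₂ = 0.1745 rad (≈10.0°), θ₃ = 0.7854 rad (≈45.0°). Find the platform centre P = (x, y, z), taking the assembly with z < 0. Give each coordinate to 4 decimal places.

φ1=0.0°: virtual centre (0.2396, 0.0000, 0.0087), radius l
arm 2 at φ=120.0°: ρ2 = 0.2385;  S2 = (-0.1192, 0.2065, -0.0174)
arm 3 at φ=240.0°: ρ3 = 0.2107;  S3 = (-0.1054, -0.1825, -0.0707)
subtract pairs → two planes through P
linear system: -0.7177x+0.4131y = -0.0003−-0.0522z; -0.6899x+-0.3650y = -0.0081−-0.1589z
Cramer: x(z) = 0.0063-0.1548z;  y(z) = 0.0102-0.1427z
into |P−S₁|² = l²: 1.0443z² + 0.0519z + -0.0750 = 0;  Δ = 0.3160;  z = -0.2940 or 0.2443 → z<0 root = -0.2940
x = 0.0518, y = 0.0522

(0.0518, 0.0522, -0.2940)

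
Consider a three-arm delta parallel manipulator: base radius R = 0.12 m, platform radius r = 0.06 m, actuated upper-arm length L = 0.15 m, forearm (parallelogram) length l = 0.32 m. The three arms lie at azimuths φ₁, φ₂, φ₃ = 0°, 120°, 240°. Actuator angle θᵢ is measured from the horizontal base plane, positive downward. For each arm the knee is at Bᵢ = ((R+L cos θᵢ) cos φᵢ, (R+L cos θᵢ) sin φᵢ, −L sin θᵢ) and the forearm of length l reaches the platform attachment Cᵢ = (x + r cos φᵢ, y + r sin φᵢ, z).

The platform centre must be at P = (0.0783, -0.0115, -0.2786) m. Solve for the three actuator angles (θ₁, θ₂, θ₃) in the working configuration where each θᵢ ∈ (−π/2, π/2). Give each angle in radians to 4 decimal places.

arm 1 (φ=0.0°): x'=0.0783, y'=-0.0115
  A cos θ + B sin θ = C:  -0.0183·cos θ + -0.2786·sin θ = 0.0060
  θ1 = atan2(B,A) + arccos(C/0.2792) = -0.0873
rotate P by −φ2: (-0.0491, -0.0621, -0.2786)
  A cos θ + B sin θ = C:  0.1091·cos θ + -0.2786·sin θ = -0.0449
  √(A²+B²)=0.2992;  θ2 = -1.1975+1.7215 ≈ 0.5240
arm 3 (φ=240.0°): x'=-0.0292, y'=0.0736
  A=0.0892, B=-0.2786, C=(l²−L²−A²−y'²−z²)/(2L)=-0.0369
  γ=atan2(-0.2786,0.0892)=-1.2610;  ψ=arccos(-0.1263)=1.6974;  θ3=γ+ψ≈0.4365

θ₁ = -0.0873, θ₂ = 0.5240, θ₃ = 0.4365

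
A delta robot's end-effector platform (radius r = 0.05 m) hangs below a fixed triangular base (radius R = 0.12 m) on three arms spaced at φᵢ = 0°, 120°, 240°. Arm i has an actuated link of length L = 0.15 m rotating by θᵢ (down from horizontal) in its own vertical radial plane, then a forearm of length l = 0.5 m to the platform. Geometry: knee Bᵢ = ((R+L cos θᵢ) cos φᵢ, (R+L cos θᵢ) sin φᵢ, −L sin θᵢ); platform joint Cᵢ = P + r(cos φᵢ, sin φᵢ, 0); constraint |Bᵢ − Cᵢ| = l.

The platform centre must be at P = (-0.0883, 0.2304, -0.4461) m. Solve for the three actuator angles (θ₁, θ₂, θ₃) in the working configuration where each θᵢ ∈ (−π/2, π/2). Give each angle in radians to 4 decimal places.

rotate P by −φ1: (-0.0883, 0.2304, -0.4461)
  A cos θ + B sin θ = C:  0.1583·cos θ + -0.4461·sin θ = -0.1655
  √(A²+B²)=0.4734;  θ1 = -1.2298+1.9280 ≈ 0.6982
arm 2 (φ=120.0°): x'=0.2437, y'=-0.0387
  e−x'=-0.1737;  (l²−L²−(e−x')²−y'²−z²)/2L = -0.0106
  θ2 = atan2(B,A) + arccos(C/0.4787) = -0.3492
rotate P by −φ3: (-0.1554, -0.1917, -0.4461)
  e−x'=0.2254;  (l²−L²−(e−x')²−y'²−z²)/2L = -0.1968
  √(A²+B²)=0.4998;  θ3 = -1.1030+1.9755 ≈ 0.8725

θ₁ = 0.6982, θ₂ = -0.3492, θ₃ = 0.8725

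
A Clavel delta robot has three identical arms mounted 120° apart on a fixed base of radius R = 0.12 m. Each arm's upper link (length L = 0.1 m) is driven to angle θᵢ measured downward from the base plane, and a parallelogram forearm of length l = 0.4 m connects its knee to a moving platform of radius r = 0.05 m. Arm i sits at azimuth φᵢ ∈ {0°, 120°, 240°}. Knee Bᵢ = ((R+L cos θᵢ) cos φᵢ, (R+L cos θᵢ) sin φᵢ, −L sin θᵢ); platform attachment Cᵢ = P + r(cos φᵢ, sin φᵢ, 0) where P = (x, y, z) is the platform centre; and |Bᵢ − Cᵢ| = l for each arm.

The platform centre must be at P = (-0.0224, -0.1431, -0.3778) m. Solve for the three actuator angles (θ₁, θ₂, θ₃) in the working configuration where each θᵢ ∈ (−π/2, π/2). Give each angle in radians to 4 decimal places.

arm 1 (φ=0.0°): x'=-0.0224, y'=-0.1431
  e−x'=0.0924;  (l²−L²−(e−x')²−y'²−z²)/2L = -0.1087
  √(A²+B²)=0.3889;  θ1 = -1.3309+1.8542 ≈ 0.5232
φ2=120.0° → target in arm frame (-0.1127, 0.0909)
  A=0.1827, B=-0.3778, C=(l²−L²−A²−y'²−z²)/(2L)=-0.1720
  √(A²+B²)=0.4197;  θ2 = -1.1203+1.9930 ≈ 0.8727
rotate P by −φ3: (0.1351, 0.0522, -0.3778)
  e−x'=-0.0651;  (l²−L²−(e−x')²−y'²−z²)/2L = 0.0015
  √(A²+B²)=0.3834;  θ3 = -1.7415+1.5668 ≈ -0.1747

θ₁ = 0.5232, θ₂ = 0.8727, θ₃ = -0.1747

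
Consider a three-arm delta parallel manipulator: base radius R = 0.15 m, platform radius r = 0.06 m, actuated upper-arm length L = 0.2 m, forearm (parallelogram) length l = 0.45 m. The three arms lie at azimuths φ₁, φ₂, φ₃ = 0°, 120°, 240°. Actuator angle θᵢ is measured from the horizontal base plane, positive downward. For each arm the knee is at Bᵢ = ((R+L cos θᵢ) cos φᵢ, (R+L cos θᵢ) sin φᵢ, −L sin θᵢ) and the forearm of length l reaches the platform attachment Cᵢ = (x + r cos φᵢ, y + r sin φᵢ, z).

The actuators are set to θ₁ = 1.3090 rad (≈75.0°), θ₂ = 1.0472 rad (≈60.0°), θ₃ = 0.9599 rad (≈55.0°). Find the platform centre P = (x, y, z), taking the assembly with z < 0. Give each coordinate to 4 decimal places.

centre 1 = (0.1418·cos0.0°, 0.1418·sin0.0°, -0.1932) = (0.1418, 0.0000, -0.1932)
centre 2 = (0.1900·cos120.0°, 0.1900·sin120.0°, -0.1732) = (-0.0950, 0.1645, -0.1732)
arm 3 at φ=240.0°: ρ3 = 0.2047;  centre 3 = (-0.1024, -0.1773, -0.1638)
subtract pairs → two planes through P
linear system: -0.4735x+0.3291y = 0.0087−0.0400z; -0.4882x+-0.3546y = 0.0113−0.0587z
Cramer: x(z) = -0.0207+0.1019z;  y(z) = -0.0034+0.0252z
into |P−centre ₁|² = l²: 1.0110z² + 0.3531z + -0.1388 = 0;  Δ = 0.6858;  z = -0.5842 or 0.2350 → z<0 root = -0.5842
x = -0.0803, y = -0.0182

(-0.0803, -0.0182, -0.5842)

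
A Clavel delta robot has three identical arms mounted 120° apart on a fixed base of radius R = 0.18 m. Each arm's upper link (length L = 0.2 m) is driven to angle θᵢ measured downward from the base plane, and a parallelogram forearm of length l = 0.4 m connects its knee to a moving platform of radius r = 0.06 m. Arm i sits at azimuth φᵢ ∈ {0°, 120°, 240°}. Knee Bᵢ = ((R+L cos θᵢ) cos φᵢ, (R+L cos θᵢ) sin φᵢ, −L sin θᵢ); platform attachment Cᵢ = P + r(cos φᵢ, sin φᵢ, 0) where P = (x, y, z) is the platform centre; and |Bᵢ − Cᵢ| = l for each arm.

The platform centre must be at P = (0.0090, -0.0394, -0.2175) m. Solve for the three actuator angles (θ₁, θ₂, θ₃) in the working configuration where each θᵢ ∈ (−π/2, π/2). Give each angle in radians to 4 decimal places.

θ₁ = -0.1744, θ₂ = 0.1744, θ₃ = -0.3497

arm 1 (φ=0.0°): x'=0.0090, y'=-0.0394
  A=0.1110, B=-0.2175, C=(l²−L²−A²−y'²−z²)/(2L)=0.1471
  γ=atan2(-0.2175,0.1110)=-1.0989;  ψ=arccos(0.6022)=0.9245;  θ1=γ+ψ≈-0.1744
arm 2 (φ=120.0°): x'=-0.0386, y'=0.0119
  e−x'=0.1586;  (l²−L²−(e−x')²−y'²−z²)/2L = 0.1185
  √(A²+B²)=0.2692;  θ2 = -0.9407+1.1151 ≈ 0.1744
rotate P by −φ3: (0.0296, 0.0275, -0.2175)
  A=0.0904, B=-0.2175, C=(l²−L²−A²−y'²−z²)/(2L)=0.1594
  θ3 = atan2(B,A) + arccos(C/0.2355) = -0.3497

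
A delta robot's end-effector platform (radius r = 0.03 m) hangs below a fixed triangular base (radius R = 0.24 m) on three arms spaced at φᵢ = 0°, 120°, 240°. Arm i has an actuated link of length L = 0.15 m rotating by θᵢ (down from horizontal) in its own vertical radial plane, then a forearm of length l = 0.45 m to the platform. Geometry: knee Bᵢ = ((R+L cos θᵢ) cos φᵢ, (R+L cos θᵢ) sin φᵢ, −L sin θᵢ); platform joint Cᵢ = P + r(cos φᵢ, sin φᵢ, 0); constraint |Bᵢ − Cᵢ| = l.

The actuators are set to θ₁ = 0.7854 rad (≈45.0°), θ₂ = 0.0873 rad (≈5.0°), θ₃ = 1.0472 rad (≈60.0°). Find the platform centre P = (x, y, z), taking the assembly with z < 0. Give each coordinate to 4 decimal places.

centre 1 = (0.3161·cos0.0°, 0.3161·sin0.0°, -0.1061) = (0.3161, 0.0000, -0.1061)
arm 2 at φ=120.0°: ρ2 = 0.3594;  centre 2 = (-0.1797, 0.3113, -0.0131)
centre 3 = (0.2850·cos240.0°, 0.2850·sin240.0°, -0.1299) = (-0.1425, -0.2468, -0.1299)
subtract pairs → two planes through P
plane₁₂: -0.9916x+0.6225y+0.1860z = 0.0182
det = 1.0604;  x = -0.0008+0.0586z,  y = 0.0280+-0.2054z
sphere 1 gives Az²+Bz+C=0 with A=1.0456, B=0.1635, C=-0.0901;  B²−4AC=0.4034;  roots -0.3819, 0.2255;  negative root z = -0.3819
x = -0.0232, y = 0.1064

(-0.0232, 0.1064, -0.3819)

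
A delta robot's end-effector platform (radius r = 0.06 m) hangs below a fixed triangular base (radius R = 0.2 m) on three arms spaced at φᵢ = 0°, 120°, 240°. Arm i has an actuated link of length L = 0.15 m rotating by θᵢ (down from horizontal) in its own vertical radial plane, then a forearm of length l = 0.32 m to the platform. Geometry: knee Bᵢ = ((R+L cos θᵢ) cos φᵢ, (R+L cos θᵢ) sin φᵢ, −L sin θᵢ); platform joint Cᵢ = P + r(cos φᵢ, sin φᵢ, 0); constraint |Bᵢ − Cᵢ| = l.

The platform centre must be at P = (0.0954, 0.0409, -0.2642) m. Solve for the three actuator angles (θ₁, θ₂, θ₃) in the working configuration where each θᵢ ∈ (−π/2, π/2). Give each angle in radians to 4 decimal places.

θ₁ = 0.0871, θ₂ = 0.7851, θ₃ = 1.1345

rotate P by −φ1: (0.0954, 0.0409, -0.2642)
  e−x'=0.0446;  (l²−L²−(e−x')²−y'²−z²)/2L = 0.0215
  √(A²+B²)=0.2679;  θ1 = -1.4036+1.4906 ≈ 0.0871
arm 2 (φ=120.0°): x'=-0.0123, y'=-0.1031
  e−x'=0.1523;  (l²−L²−(e−x')²−y'²−z²)/2L = -0.0790
  θ2 = atan2(B,A) + arccos(C/0.3049) = 0.7851
arm 3 (φ=240.0°): x'=-0.0831, y'=0.0622
  A cos θ + B sin θ = C:  0.2231·cos θ + -0.2642·sin θ = -0.1452
  √(A²+B²)=0.3458;  θ3 = -0.8695+2.0040 ≈ 1.1345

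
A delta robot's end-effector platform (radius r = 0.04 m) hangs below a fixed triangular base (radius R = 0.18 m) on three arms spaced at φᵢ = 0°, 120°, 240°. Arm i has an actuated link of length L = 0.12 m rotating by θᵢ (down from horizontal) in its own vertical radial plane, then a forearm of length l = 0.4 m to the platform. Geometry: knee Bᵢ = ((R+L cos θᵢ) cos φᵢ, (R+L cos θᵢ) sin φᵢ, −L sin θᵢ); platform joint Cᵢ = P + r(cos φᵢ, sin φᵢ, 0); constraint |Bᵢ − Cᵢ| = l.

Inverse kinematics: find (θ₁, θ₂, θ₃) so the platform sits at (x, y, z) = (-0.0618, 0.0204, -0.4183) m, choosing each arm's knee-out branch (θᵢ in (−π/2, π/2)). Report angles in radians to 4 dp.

θ₁ = 1.1344, θ₂ = 0.6109, θ₃ = 0.7857

rotate P by −φ1: (-0.0618, 0.0204, -0.4183)
  A cos θ + B sin θ = C:  0.2018·cos θ + -0.4183·sin θ = -0.2938
  θ1 = atan2(B,A) + arccos(C/0.4644) = 1.1344
arm 2 (φ=120.0°): x'=0.0486, y'=0.0433
  e−x'=0.0914;  (l²−L²−(e−x')²−y'²−z²)/2L = -0.1650
  √(A²+B²)=0.4282;  θ2 = -1.3556+1.9665 ≈ 0.6109
rotate P by −φ3: (0.0132, -0.0637, -0.4183)
  A cos θ + B sin θ = C:  0.1268·cos θ + -0.4183·sin θ = -0.2063
  γ=atan2(-0.4183,0.1268)=-1.2765;  ψ=arccos(-0.4719)=2.0623;  θ3=γ+ψ≈0.7857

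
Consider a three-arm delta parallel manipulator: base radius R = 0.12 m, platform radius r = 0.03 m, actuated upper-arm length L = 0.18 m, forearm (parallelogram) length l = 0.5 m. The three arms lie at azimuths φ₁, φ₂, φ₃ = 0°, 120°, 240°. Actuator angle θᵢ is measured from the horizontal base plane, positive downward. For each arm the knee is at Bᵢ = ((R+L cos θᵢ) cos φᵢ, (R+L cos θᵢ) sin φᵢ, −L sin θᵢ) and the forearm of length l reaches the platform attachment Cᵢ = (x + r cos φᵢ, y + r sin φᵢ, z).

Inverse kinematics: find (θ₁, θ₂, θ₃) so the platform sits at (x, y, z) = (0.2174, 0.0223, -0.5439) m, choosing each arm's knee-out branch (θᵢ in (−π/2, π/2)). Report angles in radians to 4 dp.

θ₁ = 0.2617, θ₂ = 1.1345, θ₃ = 1.2216

φ1=0.0° → target in arm frame (0.2174, 0.0223)
  e−x'=-0.1274;  (l²−L²−(e−x')²−y'²−z²)/2L = -0.2638
  √(A²+B²)=0.5586;  θ1 = -1.8009+2.0625 ≈ 0.2617
arm 2 (φ=120.0°): x'=-0.0894, y'=-0.1994
  A cos θ + B sin θ = C:  0.1794·cos θ + -0.5439·sin θ = -0.4172
  θ2 = atan2(B,A) + arccos(C/0.5727) = 1.1345
rotate P by −φ3: (-0.1280, 0.1771, -0.5439)
  A cos θ + B sin θ = C:  0.2180·cos θ + -0.5439·sin θ = -0.4365
  θ3 = atan2(B,A) + arccos(C/0.5860) = 1.2216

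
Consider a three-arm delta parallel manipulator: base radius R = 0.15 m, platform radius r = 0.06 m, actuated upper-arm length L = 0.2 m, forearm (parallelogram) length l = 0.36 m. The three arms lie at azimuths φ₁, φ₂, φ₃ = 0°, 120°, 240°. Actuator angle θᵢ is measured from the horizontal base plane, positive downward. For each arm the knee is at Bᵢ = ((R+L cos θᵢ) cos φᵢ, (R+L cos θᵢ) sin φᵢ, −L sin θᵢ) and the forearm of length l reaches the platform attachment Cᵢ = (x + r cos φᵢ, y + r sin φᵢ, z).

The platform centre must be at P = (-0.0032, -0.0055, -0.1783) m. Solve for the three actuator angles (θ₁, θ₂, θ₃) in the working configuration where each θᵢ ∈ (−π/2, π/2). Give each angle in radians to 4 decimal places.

θ₁ = -0.1744, θ₂ = -0.1748, θ₃ = -0.2625

rotate P by −φ1: (-0.0032, -0.0055, -0.1783)
  A cos θ + B sin θ = C:  0.0932·cos θ + -0.1783·sin θ = 0.1227
  γ=atan2(-0.1783,0.0932)=-1.0891;  ψ=arccos(0.6100)=0.9147;  θ1=γ+ψ≈-0.1744
arm 2 (φ=120.0°): x'=-0.0032, y'=0.0055
  A cos θ + B sin θ = C:  0.0932·cos θ + -0.1783·sin θ = 0.1227
  γ=atan2(-0.1783,0.0932)=-1.0893;  ψ=arccos(0.6102)=0.9145;  θ2=γ+ψ≈-0.1748
rotate P by −φ3: (0.0064, 0.0000, -0.1783)
  e−x'=0.0836;  (l²−L²−(e−x')²−y'²−z²)/2L = 0.1270
  γ=atan2(-0.1783,0.0836)=-1.1322;  ψ=arccos(0.6450)=0.8697;  θ3=γ+ψ≈-0.2625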